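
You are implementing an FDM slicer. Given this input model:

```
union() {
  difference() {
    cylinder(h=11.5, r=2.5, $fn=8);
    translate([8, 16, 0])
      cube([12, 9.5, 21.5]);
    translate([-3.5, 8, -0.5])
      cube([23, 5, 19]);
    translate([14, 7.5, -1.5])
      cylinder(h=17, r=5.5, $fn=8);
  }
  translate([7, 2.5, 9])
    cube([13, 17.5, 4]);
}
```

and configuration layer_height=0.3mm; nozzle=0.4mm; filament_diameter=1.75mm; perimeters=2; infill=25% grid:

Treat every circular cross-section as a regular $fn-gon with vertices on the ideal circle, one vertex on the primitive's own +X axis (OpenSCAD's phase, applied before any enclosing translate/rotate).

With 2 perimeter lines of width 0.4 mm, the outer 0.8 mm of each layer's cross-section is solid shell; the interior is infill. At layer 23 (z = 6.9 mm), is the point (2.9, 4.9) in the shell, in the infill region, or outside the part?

At z = 6.9 mm: the cylinder: section is a regular 8-gon, circumradius r=2.5; the cube at (8, 16) is present — its section is the full 12×9.5 rectangle; the 23×5 cube at (-3.5, 8) contributes its full rectangle; the cylinder at (14, 7.5): section is a regular 8-gon, circumradius r=5.5; After the difference (first − rest): starting from the r=2.5 cylinder, the 12×9.5 cube at (8, 16) misses the remaining region (no effect); the 23×5 cube at (-3.5, 8) misses the remaining region (no effect); the r=5.5 cylinder at (14, 7.5) misses the remaining region (no effect) — 1 connected region; the cube at (7, 2.5) does not reach this height (z outside [9, 13]); Taking the union: only that combined region is present, so the union is just that shape — 1 connected region. Overall, the cross-section is a single solid region. The nearest boundary edge runs (0.00, 2.50)→(1.77, 1.77); distance from the point to it = 3.33 mm. The point is not inside any of the regions above, so it lies outside the cross-section (3.33 mm from the nearest boundary).

outside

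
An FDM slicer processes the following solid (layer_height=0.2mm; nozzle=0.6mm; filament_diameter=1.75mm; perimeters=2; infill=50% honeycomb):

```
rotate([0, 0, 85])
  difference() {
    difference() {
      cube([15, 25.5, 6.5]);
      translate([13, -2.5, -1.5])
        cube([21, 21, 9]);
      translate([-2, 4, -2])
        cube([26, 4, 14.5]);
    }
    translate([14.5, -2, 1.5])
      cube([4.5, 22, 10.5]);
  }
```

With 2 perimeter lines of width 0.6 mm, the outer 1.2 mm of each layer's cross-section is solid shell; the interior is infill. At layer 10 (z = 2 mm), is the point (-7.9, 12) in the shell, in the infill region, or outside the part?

shell

At z = 2 mm: the cube is present — its section is the full 15×25.5 rectangle; the cube at (13, -2.5) is present — its section is the full 21×21 rectangle; the 26×4 cube at (-2, 4) contributes its full rectangle; Taking the first minus the rest: starting from the 15×25.5 cube, the 21×21 cube at (13, -2.5) partially overlaps it — only the 37.00 mm² overlap (of its 441.00 mm²) is removed, clipping the outline; the 26×4 cube at (-2, 4) partially overlaps it — only the 52.00 mm² overlap (of its 104.00 mm²) is removed, clipping the outline — 2 connected regions; the cube at (14.5, -2) (footprint 4.5×22) is included at this height; Subtracting the remaining from the first: starting from that combined region, the 4.5×22 cube at (14.5, -2) partially overlaps it — only the 0.75 mm² overlap (of its 99.00 mm²) is removed, clipping the outline — 2 connected regions; (rotated 85° about Z; rotation is an isometry so areas/perimeters/island counts are preserved). Overall, the cross-section has 2 separate islands. Undo the 85° rotation: the query point maps to (11.266, 8.916) in the un-rotated model frame. The nearest boundary edge runs (13.00, 8.00)→(0.00, 8.00); distance from the point to it = 0.92 mm. (Shell/infill is judged within the island containing the point — the largest one.) The point is inside the cross-section, 0.92 mm from the nearest boundary — within the 1.2 mm shell band (2 × 0.6).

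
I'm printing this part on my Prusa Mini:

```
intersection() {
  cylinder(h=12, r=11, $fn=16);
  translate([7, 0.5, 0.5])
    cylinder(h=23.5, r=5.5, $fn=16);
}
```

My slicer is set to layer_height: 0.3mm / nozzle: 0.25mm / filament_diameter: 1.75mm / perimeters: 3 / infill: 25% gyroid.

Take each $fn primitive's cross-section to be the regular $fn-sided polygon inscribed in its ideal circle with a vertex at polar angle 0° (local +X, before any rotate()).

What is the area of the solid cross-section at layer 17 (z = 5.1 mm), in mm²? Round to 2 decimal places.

At z = 5.1 mm: the cylinder: section is a regular 16-gon, circumradius r=11 (area = (16/2)·11.000²·sin(360°/16) = 370.44 mm²); the r=5.5 cylinder at (7, 0.5) contributes a regular 16-gon of circumradius 5.5 (area = (16/2)·5.500²·sin(360°/16) = 92.61 mm²); After intersecting: the r=5.5 cylinder at (7, 0.5) partially overlaps the r=11 cylinder; clipping to the common part keeps 81.82 mm² — area = 81.82 mm². Overall, the cross-section is a single solid region. Net area = 81.82 mm².

81.82 mm²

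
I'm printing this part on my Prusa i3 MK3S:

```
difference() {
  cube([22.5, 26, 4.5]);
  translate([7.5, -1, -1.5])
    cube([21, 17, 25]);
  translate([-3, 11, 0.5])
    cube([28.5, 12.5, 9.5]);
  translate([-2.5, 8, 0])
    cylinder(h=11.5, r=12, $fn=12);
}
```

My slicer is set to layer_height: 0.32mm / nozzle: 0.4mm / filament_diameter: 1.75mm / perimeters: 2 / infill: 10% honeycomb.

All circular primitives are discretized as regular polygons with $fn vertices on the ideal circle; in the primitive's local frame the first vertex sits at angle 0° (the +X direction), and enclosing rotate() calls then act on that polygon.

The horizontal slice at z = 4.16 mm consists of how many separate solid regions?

At z = 4.16 mm: the cube (footprint 22.5×26) is included at this height; the cube at (7.5, -1) (footprint 21×17) is included at this height; the 28.5×12.5 cube at (-3, 11) contributes its full rectangle; the cylinder at (-2.5, 8): section is a regular 12-gon, circumradius r=12; Subtracting the remaining from the first: starting from the 22.5×26 cube, the 21×17 cube at (7.5, -1) partially overlaps it — only the 240.00 mm² overlap (of its 357.00 mm²) is removed, clipping the outline; the 28.5×12.5 cube at (-3, 11) partially overlaps it — only the 206.25 mm² overlap (of its 356.25 mm²) is removed, clipping the outline; the r=12 cylinder at (-2.5, 8) partially overlaps it — only the 81.21 mm² overlap (of its 432.00 mm²) is removed, clipping the outline — 2 connected regions. The result has 2 disconnected regions.

2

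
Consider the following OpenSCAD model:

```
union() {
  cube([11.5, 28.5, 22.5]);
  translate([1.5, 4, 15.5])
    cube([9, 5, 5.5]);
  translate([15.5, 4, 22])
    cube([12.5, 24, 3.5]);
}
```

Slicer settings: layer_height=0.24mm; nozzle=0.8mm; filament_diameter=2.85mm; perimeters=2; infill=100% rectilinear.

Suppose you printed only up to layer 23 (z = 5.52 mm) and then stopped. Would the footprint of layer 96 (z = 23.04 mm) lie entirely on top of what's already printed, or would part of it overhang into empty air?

part overhangs

Compare the two slices. At z = 5.52: the cube is present — its section is the full 11.5×28.5 rectangle (area 327.75 mm²); the cube at (1.5, 4) is not intersected at this z (z outside [15.5, 21]); the cube at (15.5, 4) is not intersected at this z (z outside [22, 25.5]); Merging all regions: only the 11.5×28.5 cube is present, so the union is just that shape — area = 327.75 mm². At z = 23.04: the cube is not intersected at this z (z outside [0, 22.5]); the cube at (1.5, 4) does not reach this height (z outside [15.5, 21]); the cube at (15.5, 4) (footprint 12.5×24) is included at this height (area 300.00 mm²); Merging all regions: only the 12.5×24 cube at (15.5, 4) is present, so the union is just that shape — area = 300.00 mm². Checking containment: at z = 23.04 the cross-section extends beyond the z = 5.52 cross-section by about 300.00 mm².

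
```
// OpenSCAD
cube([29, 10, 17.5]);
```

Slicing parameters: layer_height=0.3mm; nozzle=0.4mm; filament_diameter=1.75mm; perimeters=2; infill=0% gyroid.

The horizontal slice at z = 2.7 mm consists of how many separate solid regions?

At z = 2.7 mm: the cube is present — its section is the full 29×10 rectangle. The result has 1 disconnected region.

1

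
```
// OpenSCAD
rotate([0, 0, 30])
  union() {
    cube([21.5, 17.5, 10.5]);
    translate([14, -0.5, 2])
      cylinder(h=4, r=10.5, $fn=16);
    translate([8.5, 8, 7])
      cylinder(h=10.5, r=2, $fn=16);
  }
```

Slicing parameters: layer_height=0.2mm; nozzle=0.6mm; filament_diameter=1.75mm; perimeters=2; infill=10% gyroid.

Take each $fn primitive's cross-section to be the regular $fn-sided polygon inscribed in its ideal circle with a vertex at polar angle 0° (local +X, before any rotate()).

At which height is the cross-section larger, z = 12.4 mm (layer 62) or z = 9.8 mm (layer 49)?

layer 49 (z = 9.8 mm)

Layer 62 (z = 12.4): the cube does not reach this height (z outside [0, 10.5]); the cylinder at (14, -0.5) is not intersected at this z (z outside [2, 6]); the r=2 cylinder at (8.5, 8) contributes a regular 16-gon of circumradius 2 (area = (16/2)·2.000²·sin(360°/16) = 12.25 mm²); Merging all regions: only the r=2 cylinder at (8.5, 8) is present, so the union is just that shape — area = 12.25 mm²; (whole slice rotated 30° about Z — lengths, areas and connectivity unchanged). So its area = 12.25 mm². Layer 49 (z = 9.8): the cube is present — its section is the full 21.5×17.5 rectangle (area 376.25 mm²); the cylinder at (14, -0.5) is absent (z outside [2, 6]); the cylinder at (8.5, 8): section is a regular 16-gon, circumradius r=2 (area = (16/2)·2.000²·sin(360°/16) = 12.25 mm²); Taking the union: the r=2 cylinder at (8.5, 8) lies entirely inside the 21.5×17.5 cube, so the union is just the 21.5×17.5 cube — area = 376.25 mm²; (whole slice rotated 30° about Z — lengths, areas and connectivity unchanged). So its area = 376.25 mm². Layer 49 is larger (376.25 vs 12.25 mm²).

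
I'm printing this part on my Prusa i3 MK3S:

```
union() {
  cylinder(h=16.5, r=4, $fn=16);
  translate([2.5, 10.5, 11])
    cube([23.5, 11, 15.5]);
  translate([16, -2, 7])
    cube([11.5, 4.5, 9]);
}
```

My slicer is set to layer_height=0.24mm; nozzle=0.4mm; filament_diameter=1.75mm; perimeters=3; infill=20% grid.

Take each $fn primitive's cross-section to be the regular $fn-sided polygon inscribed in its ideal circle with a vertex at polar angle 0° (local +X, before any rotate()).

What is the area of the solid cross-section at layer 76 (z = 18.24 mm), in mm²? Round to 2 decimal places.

258.50 mm²

At z = 18.24 mm: the cylinder is not intersected at this z (z outside [0, 16.5]); the cube at (2.5, 10.5) is present — its section is the full 23.5×11 rectangle (area 258.50 mm²); the cube at (16, -2) is absent (z outside [7, 16]); Taking the union: only the 23.5×11 cube at (2.5, 10.5) is present, so the union is just that shape — area = 258.50 mm². Overall, the cross-section is a single solid region. Net area = 258.50 mm².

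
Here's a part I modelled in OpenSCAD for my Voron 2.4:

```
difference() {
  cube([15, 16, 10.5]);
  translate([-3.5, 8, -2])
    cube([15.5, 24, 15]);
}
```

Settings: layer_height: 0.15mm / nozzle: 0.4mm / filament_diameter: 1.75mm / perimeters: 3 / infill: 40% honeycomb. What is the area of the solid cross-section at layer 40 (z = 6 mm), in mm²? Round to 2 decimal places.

144.00 mm²

At z = 6 mm: the cube is present — its section is the full 15×16 rectangle (area 240.00 mm²); the 15.5×24 cube at (-3.5, 8) contributes its full rectangle (area 372.00 mm²); Subtracting the remaining from the first: starting from the 15×16 cube (240.00 mm²), the 15.5×24 cube at (-3.5, 8) partially overlaps it — only the 96.00 mm² overlap (of its 372.00 mm²) is removed, clipping the outline — area = 144.00 mm². Overall, the cross-section is a single solid region. Net area = 144.00 mm².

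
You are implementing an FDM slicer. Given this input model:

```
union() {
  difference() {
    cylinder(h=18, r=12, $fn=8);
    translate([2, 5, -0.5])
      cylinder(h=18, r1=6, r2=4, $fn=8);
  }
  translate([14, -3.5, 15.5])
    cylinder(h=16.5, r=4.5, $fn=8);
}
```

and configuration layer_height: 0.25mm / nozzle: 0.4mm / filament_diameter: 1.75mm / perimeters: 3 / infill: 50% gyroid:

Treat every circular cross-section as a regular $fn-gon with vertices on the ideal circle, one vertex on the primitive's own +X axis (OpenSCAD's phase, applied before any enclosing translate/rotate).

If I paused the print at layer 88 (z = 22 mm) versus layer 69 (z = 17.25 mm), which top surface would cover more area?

Layer 88 (z = 22): the cylinder does not reach this height (z outside [0, 18]); the cone at (2, 5) is absent (z outside [-0.5, 17.5]); After the difference (first − rest): the first operand is absent here, so nothing remains; the cylinder at (14, -3.5): section is a regular 8-gon, circumradius r=4.5 (area = (8/2)·4.500²·sin(360°/8) = 57.28 mm²); Taking the union: only the r=4.5 cylinder at (14, -3.5) is present, so the union is just that shape — area = 57.28 mm². So its area = 57.28 mm². Layer 69 (z = 17.25): the r=12 cylinder gives a regular 8-gon of circumradius 12 (constant along its height) (area = (8/2)·12.000²·sin(360°/8) = 407.29 mm²); the cone at (2, 5) (r1=6→r2=4) has section circumradius 4.028 here — a regular 8-gon (area = (8/2)·4.028²·sin(360°/8) = 45.89 mm²); Taking the first minus the rest: starting from the r=12 cylinder (407.29 mm²), the cone at (2, 5) lies wholly inside it (removes its full 45.89 mm² and its 24.66 mm outline becomes a hole wall) — area = 361.41 mm²; the r=4.5 cylinder at (14, -3.5) contributes a regular 8-gon of circumradius 4.5 (area = (8/2)·4.500²·sin(360°/8) = 57.28 mm²); Taking the union: the regions partially overlap — summed areas 418.68 mm² minus the doubly-counted overlap 4.27 mm² gives 414.41 mm² — area = 414.41 mm². So its area = 414.41 mm². Layer 69 is larger (414.41 vs 57.28 mm²).

layer 69 (z = 17.25 mm)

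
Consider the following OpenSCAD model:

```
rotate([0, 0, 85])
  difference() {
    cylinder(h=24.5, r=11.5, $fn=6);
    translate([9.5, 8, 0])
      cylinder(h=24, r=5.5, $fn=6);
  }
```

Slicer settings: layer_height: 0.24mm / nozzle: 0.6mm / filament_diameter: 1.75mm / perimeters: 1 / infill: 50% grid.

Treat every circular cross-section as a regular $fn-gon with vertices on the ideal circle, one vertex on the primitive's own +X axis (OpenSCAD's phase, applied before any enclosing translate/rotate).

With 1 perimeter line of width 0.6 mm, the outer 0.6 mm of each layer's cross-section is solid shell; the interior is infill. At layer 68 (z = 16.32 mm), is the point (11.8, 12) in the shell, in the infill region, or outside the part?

outside

At z = 16.32 mm: the cylinder: section is a regular 6-gon, circumradius r=11.5; the r=5.5 cylinder at (9.5, 8) contributes a regular 6-gon of circumradius 5.5; After the difference (first − rest): starting from the r=11.5 cylinder, the r=5.5 cylinder at (9.5, 8) partially overlaps it — only the 17.15 mm² overlap (of its 78.59 mm²) is removed, clipping the outline — 1 connected region; (whole slice rotated 85° about Z — lengths, areas and connectivity unchanged). Overall, the cross-section is a single solid region. Undo the 85° rotation: the query point maps to (12.983, -10.709) in the un-rotated model frame. The nearest boundary edge runs (11.50, 0.00)→(5.75, -9.96); distance from the point to it = 6.64 mm. The point is not inside any of the regions above, so it lies outside the cross-section (6.64 mm from the nearest boundary).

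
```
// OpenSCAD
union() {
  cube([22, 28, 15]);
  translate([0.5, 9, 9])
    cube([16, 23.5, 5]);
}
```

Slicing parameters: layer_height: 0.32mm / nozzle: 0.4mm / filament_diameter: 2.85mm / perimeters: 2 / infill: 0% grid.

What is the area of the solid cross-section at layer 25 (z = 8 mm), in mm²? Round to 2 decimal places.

616.00 mm²

At z = 8 mm: the 22×28 cube contributes its full rectangle (area 616.00 mm²); the cube at (0.5, 9) is not intersected at this z (z outside [9, 14]); Merging all regions: only the 22×28 cube is present, so the union is just that shape — area = 616.00 mm². Overall, the cross-section is a single solid region. Net area = 616.00 mm².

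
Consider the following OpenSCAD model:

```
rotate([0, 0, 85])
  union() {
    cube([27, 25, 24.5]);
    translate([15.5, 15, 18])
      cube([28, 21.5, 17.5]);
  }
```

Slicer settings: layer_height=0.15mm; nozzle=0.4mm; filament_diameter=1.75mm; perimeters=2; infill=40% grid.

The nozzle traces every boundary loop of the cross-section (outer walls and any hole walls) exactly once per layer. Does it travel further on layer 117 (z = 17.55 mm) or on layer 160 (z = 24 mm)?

layer 160 (z = 24 mm)

Layer 117 (z = 17.55): the 27×25 cube contributes its full rectangle (perimeter 104.00 mm); the cube at (15.5, 15) is absent (z outside [18, 35.5]); Taking the union: only the 27×25 cube is present, so the union is just that shape — boundary = 104.00 mm; (whole slice rotated 85° about Z — lengths, areas and connectivity unchanged). So its perimeter = 104.00 mm. Layer 160 (z = 24): the cube is present — its section is the full 27×25 rectangle (perimeter 104.00 mm); the 28×21.5 cube at (15.5, 15) contributes its full rectangle (perimeter 99.00 mm); Merging all regions: the regions partially overlap (shared area 115.00 mm²), so the edge portions inside another operand are dropped and the merged outline is re-measured after clipping — boundary = 160.00 mm; (whole slice rotated 85° about Z — lengths, areas and connectivity unchanged). So its perimeter = 160.00 mm. Layer 160 is larger (160.00 vs 104.00 mm).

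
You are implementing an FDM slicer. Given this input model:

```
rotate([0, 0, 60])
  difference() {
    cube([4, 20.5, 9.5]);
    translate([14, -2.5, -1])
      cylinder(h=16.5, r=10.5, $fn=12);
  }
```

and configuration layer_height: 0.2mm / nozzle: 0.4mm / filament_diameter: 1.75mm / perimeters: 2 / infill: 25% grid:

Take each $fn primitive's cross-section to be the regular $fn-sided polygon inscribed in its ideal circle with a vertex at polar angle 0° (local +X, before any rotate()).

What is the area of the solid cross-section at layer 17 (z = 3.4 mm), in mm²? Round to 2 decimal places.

82.00 mm²

At z = 3.4 mm: the 4×20.5 cube contributes its full rectangle (area 82.00 mm²); the r=10.5 cylinder at (14, -2.5) contributes a regular 12-gon of circumradius 10.5 (area = (12/2)·10.500²·sin(360°/12) = 330.75 mm²); After the difference (first − rest): starting from the 4×20.5 cube (82.00 mm²), the r=10.5 cylinder at (14, -2.5) misses the remaining region (no effect) — area = 82.00 mm²; (whole slice rotated 60° about Z — lengths, areas and connectivity unchanged). Overall, the cross-section is a single solid region. Net area = 82.00 mm².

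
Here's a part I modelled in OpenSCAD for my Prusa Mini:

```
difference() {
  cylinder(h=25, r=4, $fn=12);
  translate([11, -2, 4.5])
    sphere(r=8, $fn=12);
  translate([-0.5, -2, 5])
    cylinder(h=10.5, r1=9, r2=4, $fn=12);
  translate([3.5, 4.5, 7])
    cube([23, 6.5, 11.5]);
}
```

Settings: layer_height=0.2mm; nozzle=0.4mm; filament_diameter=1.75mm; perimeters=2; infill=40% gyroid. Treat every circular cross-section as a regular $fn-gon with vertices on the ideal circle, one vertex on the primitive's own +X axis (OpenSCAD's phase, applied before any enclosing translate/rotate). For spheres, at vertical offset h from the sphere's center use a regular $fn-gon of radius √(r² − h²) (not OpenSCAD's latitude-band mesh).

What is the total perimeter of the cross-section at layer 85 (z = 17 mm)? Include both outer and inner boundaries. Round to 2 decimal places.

24.85 mm

At z = 17 mm: the r=4 cylinder gives a regular 12-gon of circumradius 4 (constant along its height) (perimeter = 2·12·4.000·sin(180°/12) = 24.85 mm); the sphere at (11, -2) does not reach this height (|z−center|=12.500 > r=8); the cone at (-0.5, -2) is absent (z outside [5, 15.5]); the cube at (3.5, 4.5) is present — its section is the full 23×6.5 rectangle (perimeter 59.00 mm); After the difference (first − rest): starting from the r=4 cylinder, the 23×6.5 cube at (3.5, 4.5) misses the remaining region (no effect) — boundary = 24.85 mm. Overall, the cross-section is a single solid region. Total boundary length (outer) = 24.85 mm.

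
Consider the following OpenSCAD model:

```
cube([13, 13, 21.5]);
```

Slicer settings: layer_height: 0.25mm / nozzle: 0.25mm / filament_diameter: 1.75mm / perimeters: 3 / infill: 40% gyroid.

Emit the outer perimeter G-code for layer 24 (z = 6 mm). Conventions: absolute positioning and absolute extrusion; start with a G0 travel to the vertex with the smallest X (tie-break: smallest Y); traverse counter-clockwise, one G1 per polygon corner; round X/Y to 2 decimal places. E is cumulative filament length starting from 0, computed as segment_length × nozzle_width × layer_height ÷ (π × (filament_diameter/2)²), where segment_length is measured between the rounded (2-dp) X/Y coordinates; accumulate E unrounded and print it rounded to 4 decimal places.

G0 X0.00 Y0.00 Z6.00
G1 X13.00 Y0.00 E0.3378
G1 X13.00 Y13.00 E0.6756
G1 X0.00 Y13.00 E1.0134
G1 X0.00 Y0.00 E1.3512

At z = 6 mm: the 13×13 cube contributes its full rectangle. The outline is a single polygon with 4 vertices. Extrusion per mm of travel: 0.25 × 0.25 / (π × 0.875²) = 0.025984. Accumulating E over each segment gives final E = 1.3512.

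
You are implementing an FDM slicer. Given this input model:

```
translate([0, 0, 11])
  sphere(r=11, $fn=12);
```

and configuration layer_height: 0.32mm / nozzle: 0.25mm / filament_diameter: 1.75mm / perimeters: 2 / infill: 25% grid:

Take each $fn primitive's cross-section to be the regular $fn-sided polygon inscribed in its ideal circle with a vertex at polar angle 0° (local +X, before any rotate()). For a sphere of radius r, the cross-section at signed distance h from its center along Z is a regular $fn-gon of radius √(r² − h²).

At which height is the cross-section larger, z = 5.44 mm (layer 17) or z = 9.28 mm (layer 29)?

Layer 17 (z = 5.44): the r=11 sphere slices to a regular 12-gon of circumradius 9.491 (√(r²−h²) with h=5.56 from center) (area = (12/2)·9.491²·sin(360°/12) = 270.26 mm²). So its area = 270.26 mm². Layer 29 (z = 9.28): the r=11 sphere slices to a regular 12-gon of circumradius 10.865 (√(r²−h²) with h=1.72 from center) (area = (12/2)·10.865²·sin(360°/12) = 354.12 mm²). So its area = 354.12 mm². Layer 29 is larger (354.12 vs 270.26 mm²).

layer 29 (z = 9.28 mm)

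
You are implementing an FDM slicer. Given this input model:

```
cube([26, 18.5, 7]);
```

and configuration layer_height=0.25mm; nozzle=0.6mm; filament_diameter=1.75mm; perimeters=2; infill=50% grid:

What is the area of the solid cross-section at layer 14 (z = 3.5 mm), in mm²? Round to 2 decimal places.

At z = 3.5 mm: the cube (footprint 26×18.5) is included at this height (area 481.00 mm²). Overall, the cross-section is a single solid region. Net area = 481.00 mm².

481.00 mm²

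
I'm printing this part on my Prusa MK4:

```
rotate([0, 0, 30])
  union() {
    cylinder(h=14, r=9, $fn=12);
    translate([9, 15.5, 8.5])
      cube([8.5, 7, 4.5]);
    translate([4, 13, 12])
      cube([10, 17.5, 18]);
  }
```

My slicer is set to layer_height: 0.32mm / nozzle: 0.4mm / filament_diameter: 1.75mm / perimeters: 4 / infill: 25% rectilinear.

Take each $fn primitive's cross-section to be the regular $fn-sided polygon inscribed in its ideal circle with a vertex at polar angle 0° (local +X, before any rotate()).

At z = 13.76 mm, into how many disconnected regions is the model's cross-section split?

2

At z = 13.76 mm: the cylinder: section is a regular 12-gon, circumradius r=9; the cube at (9, 15.5) is absent (z outside [8.5, 13]); the 10×17.5 cube at (4, 13) contributes its full rectangle; Merging all regions: the 2 present regions are separate (no shared area or edge), so areas and boundary lengths simply add and each stays a separate island — 2 connected regions; (rotated 30° about Z; rotation is an isometry so areas/perimeters/island counts are preserved). The result has 2 disconnected regions.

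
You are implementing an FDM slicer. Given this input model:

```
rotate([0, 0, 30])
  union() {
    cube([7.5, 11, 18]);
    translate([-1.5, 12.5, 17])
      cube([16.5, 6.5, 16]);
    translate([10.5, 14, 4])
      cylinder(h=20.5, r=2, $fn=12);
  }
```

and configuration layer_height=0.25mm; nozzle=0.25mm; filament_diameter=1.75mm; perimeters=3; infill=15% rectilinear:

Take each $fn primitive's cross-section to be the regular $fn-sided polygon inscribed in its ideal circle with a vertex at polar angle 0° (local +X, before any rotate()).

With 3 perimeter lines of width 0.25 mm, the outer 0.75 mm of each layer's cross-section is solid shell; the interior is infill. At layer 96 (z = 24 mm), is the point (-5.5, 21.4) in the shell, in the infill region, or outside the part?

At z = 24 mm: the cube does not reach this height (z outside [0, 18]); the cube at (-1.5, 12.5) (footprint 16.5×6.5) is included at this height; the r=2 cylinder at (10.5, 14) contributes a regular 12-gon of circumradius 2; Taking the union: the regions partially overlap (shared area 11.21 mm²), so overlapping operands fuse into one piece — 1 connected region; (whole slice rotated 30° about Z — lengths, areas and connectivity unchanged). Overall, the cross-section is a single solid region. Undo the 30° rotation: the query point maps to (5.937, 21.283) in the un-rotated model frame. The nearest boundary edge runs (-1.50, 19.00)→(15.00, 19.00); distance from the point to it = 2.28 mm. The point is not inside any of the regions above, so it lies outside the cross-section (2.28 mm from the nearest boundary).

outside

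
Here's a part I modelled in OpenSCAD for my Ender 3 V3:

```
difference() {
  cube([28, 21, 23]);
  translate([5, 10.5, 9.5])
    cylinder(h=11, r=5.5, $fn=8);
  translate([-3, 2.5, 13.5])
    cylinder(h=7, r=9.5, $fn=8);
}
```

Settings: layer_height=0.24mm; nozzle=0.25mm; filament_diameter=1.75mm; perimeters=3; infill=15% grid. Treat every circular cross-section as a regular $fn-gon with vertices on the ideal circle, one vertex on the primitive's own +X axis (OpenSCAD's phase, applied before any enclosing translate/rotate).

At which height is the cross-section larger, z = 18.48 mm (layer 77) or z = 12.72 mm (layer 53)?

Layer 77 (z = 18.48): the 28×21 cube contributes its full rectangle (area 588.00 mm²); the r=5.5 cylinder at (5, 10.5) contributes a regular 8-gon of circumradius 5.5 (area = (8/2)·5.500²·sin(360°/8) = 85.56 mm²); the r=9.5 cylinder at (-3, 2.5) contributes a regular 8-gon of circumradius 9.5 (area = (8/2)·9.500²·sin(360°/8) = 255.27 mm²); After the difference (first − rest): starting from the 28×21 cube (588.00 mm²), the r=5.5 cylinder at (5, 10.5) partially overlaps it — only the 84.96 mm² overlap (of its 85.56 mm²) is removed, clipping the outline; the r=9.5 cylinder at (-3, 2.5) partially overlaps it — only the 36.36 mm² overlap (of its 255.27 mm²) is removed, clipping the outline — area = 466.68 mm². So its area = 466.68 mm². Layer 53 (z = 12.72): the cube (footprint 28×21) is included at this height (area 588.00 mm²); the r=5.5 cylinder at (5, 10.5) contributes a regular 8-gon of circumradius 5.5 (area = (8/2)·5.500²·sin(360°/8) = 85.56 mm²); the cylinder at (-3, 2.5) does not reach this height (z outside [13.5, 20.5]); Subtracting the remaining from the first: starting from the 28×21 cube (588.00 mm²), the r=5.5 cylinder at (5, 10.5) partially overlaps it — only the 84.96 mm² overlap (of its 85.56 mm²) is removed, clipping the outline — area = 503.04 mm². So its area = 503.04 mm². Layer 53 is larger (503.04 vs 466.68 mm²).

layer 53 (z = 12.72 mm)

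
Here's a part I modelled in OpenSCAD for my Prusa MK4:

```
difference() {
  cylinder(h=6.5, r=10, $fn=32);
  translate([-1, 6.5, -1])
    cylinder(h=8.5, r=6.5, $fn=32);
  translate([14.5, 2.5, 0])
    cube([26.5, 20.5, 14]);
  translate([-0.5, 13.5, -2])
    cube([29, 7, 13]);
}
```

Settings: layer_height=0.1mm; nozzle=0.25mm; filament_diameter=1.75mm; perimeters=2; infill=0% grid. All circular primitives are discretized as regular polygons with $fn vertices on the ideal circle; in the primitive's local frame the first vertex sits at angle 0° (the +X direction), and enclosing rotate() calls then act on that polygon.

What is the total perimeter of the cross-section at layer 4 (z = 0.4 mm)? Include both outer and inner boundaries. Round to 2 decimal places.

71.33 mm

At z = 0.4 mm: the r=10 cylinder gives a regular 32-gon of circumradius 10 (constant along its height) (perimeter = 2·32·10.000·sin(180°/32) = 62.73 mm); the cylinder at (-1, 6.5): section is a regular 32-gon, circumradius r=6.5 (perimeter = 2·32·6.500·sin(180°/32) = 40.78 mm); the 26.5×20.5 cube at (14.5, 2.5) contributes its full rectangle (perimeter 94.00 mm); the cube at (-0.5, 13.5) (footprint 29×7) is included at this height (perimeter 72.00 mm); After the difference (first − rest): starting from the r=10 cylinder, the r=6.5 cylinder at (-1, 6.5) partially overlaps it — only the 100.05 mm² overlap (of its 131.88 mm²) is removed, clipping the outline; the 26.5×20.5 cube at (14.5, 2.5) misses the remaining region (no effect); the 29×7 cube at (-0.5, 13.5) misses the remaining region (no effect) — boundary = 71.33 mm. Overall, the cross-section is a single solid region. Total boundary length (outer) = 71.33 mm.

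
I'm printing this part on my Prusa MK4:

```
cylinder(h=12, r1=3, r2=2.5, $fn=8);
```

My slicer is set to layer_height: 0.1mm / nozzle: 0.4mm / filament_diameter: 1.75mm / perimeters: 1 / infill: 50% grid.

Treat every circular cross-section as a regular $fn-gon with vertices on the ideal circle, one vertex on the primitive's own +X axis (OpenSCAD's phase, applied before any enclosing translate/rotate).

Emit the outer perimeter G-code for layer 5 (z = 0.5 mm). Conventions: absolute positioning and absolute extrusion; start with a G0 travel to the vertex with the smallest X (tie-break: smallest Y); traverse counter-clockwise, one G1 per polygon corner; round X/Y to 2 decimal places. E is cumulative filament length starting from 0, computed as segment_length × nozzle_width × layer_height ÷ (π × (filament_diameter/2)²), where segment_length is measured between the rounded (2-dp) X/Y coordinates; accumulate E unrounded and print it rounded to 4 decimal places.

G0 X-2.98 Y0.00 Z0.50
G1 X-2.11 Y-2.11 E0.0380
G1 X0.00 Y-2.98 E0.0759
G1 X2.11 Y-2.11 E0.1139
G1 X2.98 Y0.00 E0.1518
G1 X2.11 Y2.11 E0.1898
G1 X0.00 Y2.98 E0.2277
G1 X-2.11 Y2.11 E0.2657
G1 X-2.98 Y0.00 E0.3036

At z = 0.5 mm: the cone contributes a regular 8-gon of circumradius 2.979 (interpolated between r1=3 and r2=2.5 at t=0.042). The outline is a single polygon with 8 vertices. Extrusion per mm of travel: 0.4 × 0.1 / (π × 0.875²) = 0.016630. Accumulating E over each segment gives final E = 0.3036.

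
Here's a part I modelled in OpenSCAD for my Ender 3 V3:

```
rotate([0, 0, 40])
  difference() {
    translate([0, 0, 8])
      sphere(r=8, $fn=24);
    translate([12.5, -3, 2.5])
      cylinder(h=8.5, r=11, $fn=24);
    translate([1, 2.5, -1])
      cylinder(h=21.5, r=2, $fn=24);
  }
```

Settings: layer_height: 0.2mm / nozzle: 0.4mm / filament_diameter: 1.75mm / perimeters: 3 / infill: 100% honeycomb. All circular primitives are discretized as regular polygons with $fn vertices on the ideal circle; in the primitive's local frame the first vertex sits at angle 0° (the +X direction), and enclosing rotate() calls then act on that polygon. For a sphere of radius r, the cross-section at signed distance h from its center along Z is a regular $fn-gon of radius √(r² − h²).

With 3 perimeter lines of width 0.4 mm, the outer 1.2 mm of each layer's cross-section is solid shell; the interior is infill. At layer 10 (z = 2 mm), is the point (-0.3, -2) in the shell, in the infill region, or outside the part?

infill

At z = 2 mm: the r=8 sphere slices to a regular 24-gon of circumradius 5.292 (√(r²−h²) with h=6 from center); the cylinder at (12.5, -3) is absent (z outside [2.5, 11]); the r=2 cylinder at (1, 2.5) contributes a regular 24-gon of circumradius 2; Taking the first minus the rest: starting from the r=8 sphere, the r=2 cylinder at (1, 2.5) lies wholly inside it (removes its full 12.42 mm² and its 12.53 mm outline becomes a hole wall) — 1 connected region with 1 hole; (whole slice rotated 40° about Z — lengths, areas and connectivity unchanged). Overall, the cross-section is one region with 1 hole. Undo the 40° rotation: the query point maps to (-1.515, -1.339) in the un-rotated model frame. The nearest boundary edge runs (-0.41, 1.09)→(-0.00, 0.77); distance from the point to it = 2.60 mm. The point is inside the cross-section and 2.60 mm from the nearest boundary — more than the 1.2 mm shell width (3 × 0.4), so it's in the infill interior.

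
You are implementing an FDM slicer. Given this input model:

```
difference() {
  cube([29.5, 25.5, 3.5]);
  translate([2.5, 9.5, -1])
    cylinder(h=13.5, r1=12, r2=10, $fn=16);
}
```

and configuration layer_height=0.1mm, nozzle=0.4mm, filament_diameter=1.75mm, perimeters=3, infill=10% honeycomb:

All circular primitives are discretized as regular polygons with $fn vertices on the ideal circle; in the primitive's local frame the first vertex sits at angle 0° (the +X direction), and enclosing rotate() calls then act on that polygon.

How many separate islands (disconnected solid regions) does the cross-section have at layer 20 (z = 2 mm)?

At z = 2 mm: the cube is present — its section is the full 29.5×25.5 rectangle; the cone at (2.5, 9.5) contributes a regular 16-gon of circumradius 11.556 (interpolated between r1=12 and r2=10 at t=0.222); Subtracting the remaining from the first: starting from the 29.5×25.5 cube, the cone at (2.5, 9.5) partially overlaps it — only the 248.24 mm² overlap (of its 408.80 mm²) is removed, clipping the outline — 1 connected region. Overall, the cross-section is a single solid region. Island count = 1.

1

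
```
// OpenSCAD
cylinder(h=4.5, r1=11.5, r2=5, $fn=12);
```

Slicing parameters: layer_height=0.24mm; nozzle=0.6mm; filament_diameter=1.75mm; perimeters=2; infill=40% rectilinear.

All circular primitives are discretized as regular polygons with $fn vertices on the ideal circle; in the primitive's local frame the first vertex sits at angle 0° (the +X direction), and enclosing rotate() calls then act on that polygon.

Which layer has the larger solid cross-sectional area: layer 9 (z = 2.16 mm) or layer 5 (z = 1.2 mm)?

Layer 9 (z = 2.16): the cone (r1=11.5→r2=5) has section circumradius 8.380 here — a regular 12-gon (area = (12/2)·8.380²·sin(360°/12) = 210.67 mm²). So its area = 210.67 mm². Layer 5 (z = 1.2): the cone contributes a regular 12-gon of circumradius 9.767 (interpolated between r1=11.5 and r2=5 at t=0.267) (area = (12/2)·9.767²·sin(360°/12) = 286.16 mm²). So its area = 286.16 mm². Layer 5 is larger (286.16 vs 210.67 mm²).

layer 5 (z = 1.2 mm)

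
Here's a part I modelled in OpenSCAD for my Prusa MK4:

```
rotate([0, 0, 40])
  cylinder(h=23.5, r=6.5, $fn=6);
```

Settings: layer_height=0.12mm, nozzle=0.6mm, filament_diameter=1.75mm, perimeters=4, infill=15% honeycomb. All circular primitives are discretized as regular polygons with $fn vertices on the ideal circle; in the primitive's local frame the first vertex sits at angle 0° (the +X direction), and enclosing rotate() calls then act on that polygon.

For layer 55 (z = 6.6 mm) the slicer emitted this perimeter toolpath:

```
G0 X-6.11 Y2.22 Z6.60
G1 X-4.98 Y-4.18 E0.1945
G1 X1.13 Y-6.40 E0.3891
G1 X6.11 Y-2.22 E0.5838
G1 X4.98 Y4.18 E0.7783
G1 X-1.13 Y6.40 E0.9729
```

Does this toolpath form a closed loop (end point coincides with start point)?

Start point (G0): (-6.11, 2.22). End point (last G1): the path does not return to the start — open.

no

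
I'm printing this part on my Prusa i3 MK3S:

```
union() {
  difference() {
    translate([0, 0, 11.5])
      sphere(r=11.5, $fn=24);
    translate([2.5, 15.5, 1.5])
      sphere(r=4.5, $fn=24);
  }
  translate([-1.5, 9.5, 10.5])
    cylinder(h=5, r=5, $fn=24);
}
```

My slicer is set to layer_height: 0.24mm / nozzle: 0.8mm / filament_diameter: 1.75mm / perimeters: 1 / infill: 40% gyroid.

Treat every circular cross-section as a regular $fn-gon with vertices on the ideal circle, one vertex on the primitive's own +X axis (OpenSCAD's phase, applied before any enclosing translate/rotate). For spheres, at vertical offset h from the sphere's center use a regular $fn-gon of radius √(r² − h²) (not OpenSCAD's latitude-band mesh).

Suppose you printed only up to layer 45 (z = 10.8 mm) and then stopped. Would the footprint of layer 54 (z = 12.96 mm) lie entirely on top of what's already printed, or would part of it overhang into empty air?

Compare the two slices. At z = 10.8: the r=11.5 sphere contributes a regular 24-gon of circumradius √(11.5²−0.7²) = 11.479 (area = (24/2)·11.479²·sin(360°/24) = 409.22 mm²); the sphere at (2.5, 15.5) is absent (|z−center|=9.300 > r=4.5); Taking the first minus the rest: none of the subtracted shapes is present at this height, so the r=11.5 sphere is unchanged — area = 409.22 mm²; the cylinder at (-1.5, 9.5): section is a regular 24-gon, circumradius r=5 (area = (24/2)·5.000²·sin(360°/24) = 77.65 mm²); Taking the union: the regions partially overlap — summed areas 486.87 mm² minus the doubly-counted overlap 52.99 mm² gives 433.88 mm² — area = 433.88 mm². At z = 12.96: the r=11.5 sphere slices to a regular 24-gon of circumradius 11.407 (√(r²−h²) with h=1.46 from center) (area = (24/2)·11.407²·sin(360°/24) = 404.13 mm²); the sphere at (2.5, 15.5) does not reach this height (|z−center|=11.460 > r=4.5); Subtracting the remaining from the first: none of the subtracted shapes is present at this height, so the r=11.5 sphere is unchanged — area = 404.13 mm²; the cylinder at (-1.5, 9.5): section is a regular 24-gon, circumradius r=5 (area = (24/2)·5.000²·sin(360°/24) = 77.65 mm²); Combining (union): the regions partially overlap — summed areas 481.77 mm² minus the doubly-counted overlap 52.26 mm² gives 429.51 mm² — area = 429.51 mm². Checking containment: the cross-section at z = 12.96 is a subset of the cross-section at z = 10.8.

entirely on top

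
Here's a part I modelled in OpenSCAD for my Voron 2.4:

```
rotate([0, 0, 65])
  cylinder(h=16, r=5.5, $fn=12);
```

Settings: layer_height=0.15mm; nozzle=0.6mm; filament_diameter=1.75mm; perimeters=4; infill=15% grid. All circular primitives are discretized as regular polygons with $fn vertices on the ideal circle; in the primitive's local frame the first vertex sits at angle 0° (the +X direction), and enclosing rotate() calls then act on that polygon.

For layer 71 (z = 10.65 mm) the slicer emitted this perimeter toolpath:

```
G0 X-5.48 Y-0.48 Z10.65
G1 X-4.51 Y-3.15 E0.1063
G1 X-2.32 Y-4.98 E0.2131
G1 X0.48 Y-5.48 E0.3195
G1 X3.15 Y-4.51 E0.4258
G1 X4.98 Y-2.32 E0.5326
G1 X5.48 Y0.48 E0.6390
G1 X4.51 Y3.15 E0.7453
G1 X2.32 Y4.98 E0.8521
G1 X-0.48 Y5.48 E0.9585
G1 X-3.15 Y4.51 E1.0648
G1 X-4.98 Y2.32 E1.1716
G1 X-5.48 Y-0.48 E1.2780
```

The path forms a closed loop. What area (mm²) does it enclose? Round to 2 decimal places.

Apply the shoelace formula to the sequence of (X, Y) vertices; enclosed area = 90.71 mm².

90.71 mm²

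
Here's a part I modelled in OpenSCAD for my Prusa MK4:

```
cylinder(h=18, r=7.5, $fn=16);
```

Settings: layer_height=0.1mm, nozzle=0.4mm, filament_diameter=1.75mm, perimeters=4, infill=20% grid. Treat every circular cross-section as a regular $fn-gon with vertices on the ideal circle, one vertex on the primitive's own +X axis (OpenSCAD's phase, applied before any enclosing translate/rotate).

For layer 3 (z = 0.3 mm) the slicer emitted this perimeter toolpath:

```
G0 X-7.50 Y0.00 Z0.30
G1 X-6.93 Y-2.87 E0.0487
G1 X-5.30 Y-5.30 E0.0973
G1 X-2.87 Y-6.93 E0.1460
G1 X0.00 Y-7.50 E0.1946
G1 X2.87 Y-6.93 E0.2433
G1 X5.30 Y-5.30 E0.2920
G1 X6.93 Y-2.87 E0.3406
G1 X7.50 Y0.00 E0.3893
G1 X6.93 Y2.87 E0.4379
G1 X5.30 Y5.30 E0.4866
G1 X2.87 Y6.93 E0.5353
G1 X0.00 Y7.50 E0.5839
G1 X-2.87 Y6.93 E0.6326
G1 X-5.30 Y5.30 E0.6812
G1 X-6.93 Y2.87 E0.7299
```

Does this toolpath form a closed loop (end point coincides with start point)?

Start point (G0): (-7.50, 0.00). End point (last G1): the path does not return to the start — open.

no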